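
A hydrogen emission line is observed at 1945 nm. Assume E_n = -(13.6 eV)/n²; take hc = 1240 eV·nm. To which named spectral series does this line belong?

ΔE = 1240/1945 = 0.6375 eV.
This matches 13.6 × (1/4² − 1/8²), so n_f = 4: the Brackett series.

Brackett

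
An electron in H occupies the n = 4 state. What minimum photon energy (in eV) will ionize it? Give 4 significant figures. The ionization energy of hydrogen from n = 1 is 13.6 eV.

E_4 = −13.60/16 = −0.8500 eV, so ionization (to E = 0) requires 0.8500 eV.

0.8500 eV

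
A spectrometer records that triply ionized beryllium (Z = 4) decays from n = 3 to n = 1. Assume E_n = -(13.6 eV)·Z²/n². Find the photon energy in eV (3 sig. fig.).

193 eV

The Bohr energies scale as Z², so for Z = 4: E_n = −217.6/n² eV.
E_3 = −217.6/9 = −24.18 eV and E_1 = −217.6/1 = −217.6 eV.
The photon energy is |E_3 − E_1| = 193 eV.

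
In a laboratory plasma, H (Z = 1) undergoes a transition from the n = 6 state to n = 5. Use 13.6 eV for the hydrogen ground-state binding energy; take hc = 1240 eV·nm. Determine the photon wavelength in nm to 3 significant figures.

ΔE = 13.60 × (1/5² − 1/6²) = 13.60 × 0.01222 = 0.1662 eV.
λ = hc/ΔE = 1240 / 0.1662 = 7460 nm.
This line belongs to the Pfund series.

7460 nm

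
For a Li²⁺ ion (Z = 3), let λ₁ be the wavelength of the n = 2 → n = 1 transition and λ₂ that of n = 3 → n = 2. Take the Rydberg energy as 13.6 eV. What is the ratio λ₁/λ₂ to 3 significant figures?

0.185

λ ∝ 1/ΔE ∝ 1/(1/n_f² − 1/n_i²), and the Z² and hc factors cancel in the ratio.
λ₁/λ₂ = (1/2² − 1/3²)/(1/1² − 1/2²) = 0.1389/0.7500 = 0.185.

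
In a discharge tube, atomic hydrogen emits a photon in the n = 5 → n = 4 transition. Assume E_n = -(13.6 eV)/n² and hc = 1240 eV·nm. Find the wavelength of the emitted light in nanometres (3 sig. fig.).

ΔE = 13.60 × (1/4² − 1/5²) = 13.60 × 0.02250 = 0.3060 eV.
λ = hc/ΔE = 1240 / 0.3060 = 4050 nm.
This line belongs to the Brackett series.

4050 nm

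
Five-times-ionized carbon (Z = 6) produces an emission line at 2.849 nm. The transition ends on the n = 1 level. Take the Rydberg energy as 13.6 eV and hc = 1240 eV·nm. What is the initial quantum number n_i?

The photon energy is ΔE = hc/λ = 1240 / 2.849 = 435.2 eV.
With Z = 6, ΔE = 489.6 × (1/n_f² − 1/n_i²), so 1/n_f² − 1/n_i² = 0.8890.
With n_f = 1: 1/n_i² = 1/1 − 0.8890 = 0.1110, so n_i ≈ 3.00.

n_i = 3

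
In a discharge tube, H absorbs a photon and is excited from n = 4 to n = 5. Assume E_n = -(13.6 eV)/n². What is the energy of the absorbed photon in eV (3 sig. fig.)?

0.306 eV

E_5 = −13.60/25 = −0.5440 eV and E_4 = −13.60/16 = −0.8500 eV.
The photon energy is |E_5 − E_4| = 0.306 eV.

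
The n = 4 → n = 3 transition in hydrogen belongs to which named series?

Paschen

The series is set by the lower level: n_f = 3 is the Paschen series.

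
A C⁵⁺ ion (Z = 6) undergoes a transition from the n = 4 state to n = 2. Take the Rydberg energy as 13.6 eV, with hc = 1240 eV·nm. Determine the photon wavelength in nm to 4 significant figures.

13.51 nm

For Z = 6 the level energies scale as Z², so the effective Rydberg energy is 13.6 × 36 = 489.6 eV.
ΔE = 489.6 × (1/2² − 1/4²) = 489.6 × 0.1875 = 91.80 eV.
λ = hc/ΔE = 1240 / 91.80 = 13.51 nm.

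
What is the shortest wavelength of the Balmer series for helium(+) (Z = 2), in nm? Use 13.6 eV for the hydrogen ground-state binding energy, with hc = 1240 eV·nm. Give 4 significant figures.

The Balmer series has lower level n_f = 2; the series limit corresponds to n_i → ∞.
ΔE_max = 13.6 × 4 / 2² = 13.60 eV.
λ_min = 1240 / 13.60 = 91.18 nm.

91.18 nm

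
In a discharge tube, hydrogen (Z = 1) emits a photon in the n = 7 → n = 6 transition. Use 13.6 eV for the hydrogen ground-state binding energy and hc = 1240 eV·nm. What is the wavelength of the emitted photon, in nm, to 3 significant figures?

12400 nm

ΔE = 13.60 × (1/6² − 1/7²) = 13.60 × 0.007370 = 0.1002 eV.
λ = hc/ΔE = 1240 / 0.1002 = 12400 nm.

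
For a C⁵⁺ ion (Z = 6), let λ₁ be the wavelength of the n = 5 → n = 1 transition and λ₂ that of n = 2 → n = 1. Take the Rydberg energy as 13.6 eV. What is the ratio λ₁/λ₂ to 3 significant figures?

0.781

λ ∝ 1/ΔE ∝ 1/(1/n_f² − 1/n_i²), and the Z² and hc factors cancel in the ratio.
λ₁/λ₂ = (1/1² − 1/2²)/(1/1² − 1/5²) = 0.7500/0.9600 = 0.781.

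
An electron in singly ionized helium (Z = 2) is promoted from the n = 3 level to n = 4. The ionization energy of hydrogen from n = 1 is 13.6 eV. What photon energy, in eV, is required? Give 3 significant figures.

2.64 eV

The Bohr energies scale as Z², so for Z = 2: E_n = −54.40/n² eV.
E_4 = −54.40/16 = −3.400 eV and E_3 = −54.40/9 = −6.044 eV.
The photon energy is |E_4 − E_3| = 2.64 eV.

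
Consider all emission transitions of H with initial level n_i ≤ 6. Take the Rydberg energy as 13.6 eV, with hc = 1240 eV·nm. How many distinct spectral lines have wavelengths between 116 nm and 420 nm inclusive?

2

Enumerate all n_i → n_f pairs with 1 ≤ n_f < n_i ≤ 6 and compute λ = 1240 / [13.6·1·(1/n_f² − 1/n_i²)].
Lines falling in [116, 420] nm: 2→1 (121.6 nm), 6→2 (410.3 nm).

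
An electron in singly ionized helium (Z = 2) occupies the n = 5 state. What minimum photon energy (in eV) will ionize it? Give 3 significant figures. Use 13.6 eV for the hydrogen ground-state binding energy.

E_n = −13.6 Z²/n² = −54.40/n² eV for Z = 2.
E_5 = −54.40/25 = −2.18 eV, so ionization (to E = 0) requires 2.18 eV.

2.18 eV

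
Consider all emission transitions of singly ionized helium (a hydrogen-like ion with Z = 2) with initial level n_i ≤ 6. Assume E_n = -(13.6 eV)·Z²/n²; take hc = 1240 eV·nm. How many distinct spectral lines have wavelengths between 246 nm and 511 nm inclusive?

Enumerate all n_i → n_f pairs with 1 ≤ n_f < n_i ≤ 6 and compute λ = 1240 / [13.6·4·(1/n_f² − 1/n_i²)].
Lines falling in [246, 511] nm: 6→3 (273.5 nm), 5→3 (320.5 nm), 4→3 (468.9 nm).

3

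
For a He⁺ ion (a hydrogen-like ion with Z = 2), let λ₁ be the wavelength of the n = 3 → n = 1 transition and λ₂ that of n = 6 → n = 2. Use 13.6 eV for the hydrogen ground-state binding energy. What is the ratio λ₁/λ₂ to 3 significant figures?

0.250

λ ∝ 1/ΔE ∝ 1/(1/n_f² − 1/n_i²), and the Z² and hc factors cancel in the ratio.
λ₁/λ₂ = (1/2² − 1/6²)/(1/1² − 1/3²) = 0.2222/0.8889 = 0.250.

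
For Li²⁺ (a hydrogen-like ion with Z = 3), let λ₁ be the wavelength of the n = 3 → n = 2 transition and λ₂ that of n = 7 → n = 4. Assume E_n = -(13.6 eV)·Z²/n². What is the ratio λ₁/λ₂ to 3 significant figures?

0.303

λ ∝ 1/ΔE ∝ 1/(1/n_f² − 1/n_i²), and the Z² and hc factors cancel in the ratio.
λ₁/λ₂ = (1/4² − 1/7²)/(1/2² − 1/3²) = 0.04209/0.1389 = 0.303.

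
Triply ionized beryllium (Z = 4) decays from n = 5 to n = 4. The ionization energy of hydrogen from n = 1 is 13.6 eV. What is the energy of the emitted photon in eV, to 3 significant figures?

4.90 eV

The Bohr energies scale as Z², so for Z = 4: E_n = −217.6/n² eV.
E_5 = −217.6/25 = −8.704 eV and E_4 = −217.6/16 = −13.60 eV.
The photon energy is |E_5 − E_4| = 4.90 eV.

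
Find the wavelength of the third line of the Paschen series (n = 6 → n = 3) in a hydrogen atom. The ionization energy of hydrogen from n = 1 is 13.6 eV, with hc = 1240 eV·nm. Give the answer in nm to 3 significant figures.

1090 nm

The Paschen series terminates on n_f = 3; the third line has n_i = 3+3 = 6.
ΔE = 13.60 × (1/3² − 1/6²) = 1.133 eV.
λ = 1240 / 1.133 = 1090 nm.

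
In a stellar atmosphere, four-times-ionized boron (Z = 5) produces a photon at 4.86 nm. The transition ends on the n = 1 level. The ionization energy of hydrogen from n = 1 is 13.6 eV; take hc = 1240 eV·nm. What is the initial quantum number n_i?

n_i = 2

The photon energy is ΔE = hc/λ = 1240 / 4.86 = 255.1 eV.
With Z = 5, ΔE = 340.0 × (1/n_f² − 1/n_i²), so 1/n_f² − 1/n_i² = 0.7504.
With n_f = 1: 1/n_i² = 1/1 − 0.7504 = 0.2496, so n_i ≈ 2.00.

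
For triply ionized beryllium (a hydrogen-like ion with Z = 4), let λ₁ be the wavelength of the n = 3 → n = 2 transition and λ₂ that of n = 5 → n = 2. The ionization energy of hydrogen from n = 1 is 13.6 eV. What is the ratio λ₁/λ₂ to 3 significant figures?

1.51

λ ∝ 1/ΔE ∝ 1/(1/n_f² − 1/n_i²), and the Z² and hc factors cancel in the ratio.
λ₁/λ₂ = (1/2² − 1/5²)/(1/2² − 1/3²) = 0.2100/0.1389 = 1.51.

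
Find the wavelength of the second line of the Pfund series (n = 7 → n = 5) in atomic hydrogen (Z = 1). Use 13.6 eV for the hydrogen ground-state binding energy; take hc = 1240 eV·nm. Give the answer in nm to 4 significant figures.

The Pfund series terminates on n_f = 5; the second line has n_i = 5+2 = 7.
ΔE = 13.60 × (1/5² − 1/7²) = 0.2664 eV.
λ = 1240 / 0.2664 = 4654 nm.

4654 nm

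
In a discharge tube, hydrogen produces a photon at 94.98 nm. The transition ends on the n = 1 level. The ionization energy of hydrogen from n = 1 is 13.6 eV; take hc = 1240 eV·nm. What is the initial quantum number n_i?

n_i = 5

The photon energy is ΔE = hc/λ = 1240 / 94.98 = 13.06 eV.
With Z = 1, ΔE = 13.60 × (1/n_f² − 1/n_i²), so 1/n_f² − 1/n_i² = 0.9600.
With n_f = 1: 1/n_i² = 1/1 − 0.9600 = 0.04005, so n_i ≈ 5.00.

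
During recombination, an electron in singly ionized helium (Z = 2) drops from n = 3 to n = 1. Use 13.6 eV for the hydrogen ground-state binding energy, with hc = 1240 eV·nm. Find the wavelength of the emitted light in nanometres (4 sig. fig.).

25.64 nm

For Z = 2 the level energies scale as Z², so the effective Rydberg energy is 13.6 × 4 = 54.40 eV.
ΔE = 54.40 × (1/1² − 1/3²) = 54.40 × 0.8889 = 48.36 eV.
λ = hc/ΔE = 1240 / 48.36 = 25.64 nm.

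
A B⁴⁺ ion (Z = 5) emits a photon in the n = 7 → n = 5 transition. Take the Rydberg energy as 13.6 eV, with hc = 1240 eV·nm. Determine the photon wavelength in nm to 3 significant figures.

For Z = 5 the level energies scale as Z², so the effective Rydberg energy is 13.6 × 25 = 340.0 eV.
ΔE = 340.0 × (1/5² − 1/7²) = 340.0 × 0.01959 = 6.661 eV.
λ = hc/ΔE = 1240 / 6.661 = 186 nm.

186 nm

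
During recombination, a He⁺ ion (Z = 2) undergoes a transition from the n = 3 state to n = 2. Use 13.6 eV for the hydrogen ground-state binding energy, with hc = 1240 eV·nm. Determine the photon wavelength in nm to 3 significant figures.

For Z = 2 the level energies scale as Z², so the effective Rydberg energy is 13.6 × 4 = 54.40 eV.
ΔE = 54.40 × (1/2² − 1/3²) = 54.40 × 0.1389 = 7.556 eV.
λ = hc/ΔE = 1240 / 7.556 = 164 nm.

164 nm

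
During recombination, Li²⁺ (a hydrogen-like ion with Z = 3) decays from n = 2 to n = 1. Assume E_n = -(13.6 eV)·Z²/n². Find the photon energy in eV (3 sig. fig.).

91.8 eV

The Bohr energies scale as Z², so for Z = 3: E_n = −122.4/n² eV.
E_2 = −122.4/4 = −30.60 eV and E_1 = −122.4/1 = −122.4 eV.
The photon energy is |E_2 − E_1| = 91.8 eV.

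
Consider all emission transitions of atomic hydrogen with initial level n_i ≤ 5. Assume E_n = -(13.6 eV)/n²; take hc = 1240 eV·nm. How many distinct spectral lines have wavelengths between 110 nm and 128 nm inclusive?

Enumerate all n_i → n_f pairs with 1 ≤ n_f < n_i ≤ 5 and compute λ = 1240 / [13.6·1·(1/n_f² − 1/n_i²)].
Lines falling in [110, 128] nm: 2→1 (121.6 nm).

1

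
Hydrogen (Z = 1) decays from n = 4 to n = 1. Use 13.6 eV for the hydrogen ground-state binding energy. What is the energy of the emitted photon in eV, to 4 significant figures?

E_4 = −13.60/16 = −0.8500 eV and E_1 = −13.60/1 = −13.60 eV.
The photon energy is |E_4 − E_1| = 12.75 eV.

12.75 eV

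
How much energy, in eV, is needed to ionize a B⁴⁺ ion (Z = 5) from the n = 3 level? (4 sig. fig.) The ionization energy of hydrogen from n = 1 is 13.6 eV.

37.78 eV

E_n = −13.6 Z²/n² = −340.0/n² eV for Z = 5.
E_3 = −340.0/9 = −37.78 eV, so ionization (to E = 0) requires 37.78 eV.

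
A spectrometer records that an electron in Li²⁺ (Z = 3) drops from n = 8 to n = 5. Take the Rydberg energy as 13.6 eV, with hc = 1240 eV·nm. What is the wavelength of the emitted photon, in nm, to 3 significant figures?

416 nm

For Z = 3 the level energies scale as Z², so the effective Rydberg energy is 13.6 × 9 = 122.4 eV.
ΔE = 122.4 × (1/5² − 1/8²) = 122.4 × 0.02438 = 2.984 eV.
λ = hc/ΔE = 1240 / 2.984 = 416 nm.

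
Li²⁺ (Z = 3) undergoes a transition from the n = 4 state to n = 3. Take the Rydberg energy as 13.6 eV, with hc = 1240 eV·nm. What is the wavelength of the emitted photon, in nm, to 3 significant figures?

For Z = 3 the level energies scale as Z², so the effective Rydberg energy is 13.6 × 9 = 122.4 eV.
ΔE = 122.4 × (1/3² − 1/4²) = 122.4 × 0.04861 = 5.950 eV.
λ = hc/ΔE = 1240 / 5.950 = 208 nm.

208 nm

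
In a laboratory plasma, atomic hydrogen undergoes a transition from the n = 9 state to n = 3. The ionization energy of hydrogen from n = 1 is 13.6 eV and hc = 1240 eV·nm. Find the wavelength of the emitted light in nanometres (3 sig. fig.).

923 nm

ΔE = 13.60 × (1/3² − 1/9²) = 13.60 × 0.09877 = 1.343 eV.
λ = hc/ΔE = 1240 / 1.343 = 923 nm.
This line belongs to the Paschen series.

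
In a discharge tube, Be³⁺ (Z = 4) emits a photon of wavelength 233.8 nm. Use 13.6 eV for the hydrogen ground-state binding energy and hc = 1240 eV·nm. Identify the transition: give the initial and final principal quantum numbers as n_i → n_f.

The photon energy is ΔE = hc/λ = 1240 / 233.8 = 5.304 eV.
With Z = 4, ΔE = 217.6 × (1/n_f² − 1/n_i²), so 1/n_f² − 1/n_i² = 0.02437.
Trying n_f = 5 gives 1/n_i² = 0.01563, i.e. n_i ≈ 8; this pair matches.

n_i = 8, n_f = 5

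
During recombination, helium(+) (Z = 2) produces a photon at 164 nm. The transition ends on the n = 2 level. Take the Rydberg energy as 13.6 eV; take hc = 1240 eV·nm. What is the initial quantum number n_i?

n_i = 3

The photon energy is ΔE = hc/λ = 1240 / 164 = 7.561 eV.
With Z = 2, ΔE = 54.40 × (1/n_f² − 1/n_i²), so 1/n_f² − 1/n_i² = 0.1390.
With n_f = 2: 1/n_i² = 1/4 − 0.1390 = 0.1110, so n_i ≈ 3.00.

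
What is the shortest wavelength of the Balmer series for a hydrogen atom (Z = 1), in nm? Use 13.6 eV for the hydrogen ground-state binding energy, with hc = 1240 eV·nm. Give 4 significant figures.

364.7 nm

The Balmer series has lower level n_f = 2; the series limit corresponds to n_i → ∞.
ΔE_max = 13.6 × 1 / 2² = 3.400 eV.
λ_min = 1240 / 3.400 = 364.7 nm.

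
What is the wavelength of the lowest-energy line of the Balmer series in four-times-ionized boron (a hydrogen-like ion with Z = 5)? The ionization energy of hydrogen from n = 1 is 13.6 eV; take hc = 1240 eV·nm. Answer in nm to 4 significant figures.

The Balmer series terminates on n_f = 2; the first line has n_i = 2+1 = 3.
ΔE = 340.0 × (1/2² − 1/3²) = 47.22 eV.
λ = 1240 / 47.22 = 26.26 nm.

26.26 nm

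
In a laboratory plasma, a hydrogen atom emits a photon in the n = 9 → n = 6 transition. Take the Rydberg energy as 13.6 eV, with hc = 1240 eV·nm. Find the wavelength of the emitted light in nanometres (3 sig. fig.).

ΔE = 13.60 × (1/6² − 1/9²) = 13.60 × 0.01543 = 0.2099 eV.
λ = hc/ΔE = 1240 / 0.2099 = 5910 nm.

5910 nm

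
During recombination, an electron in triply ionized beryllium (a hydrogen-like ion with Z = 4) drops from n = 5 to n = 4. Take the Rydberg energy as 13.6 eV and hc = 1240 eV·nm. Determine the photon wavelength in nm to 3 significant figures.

For Z = 4 the level energies scale as Z², so the effective Rydberg energy is 13.6 × 16 = 217.6 eV.
ΔE = 217.6 × (1/4² − 1/5²) = 217.6 × 0.02250 = 4.896 eV.
λ = hc/ΔE = 1240 / 4.896 = 253 nm.

253 nm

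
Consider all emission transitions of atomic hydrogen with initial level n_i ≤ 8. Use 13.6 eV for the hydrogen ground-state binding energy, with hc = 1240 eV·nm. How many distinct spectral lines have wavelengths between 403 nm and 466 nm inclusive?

2

Enumerate all n_i → n_f pairs with 1 ≤ n_f < n_i ≤ 8 and compute λ = 1240 / [13.6·1·(1/n_f² − 1/n_i²)].
Lines falling in [403, 466] nm: 6→2 (410.3 nm), 5→2 (434.2 nm).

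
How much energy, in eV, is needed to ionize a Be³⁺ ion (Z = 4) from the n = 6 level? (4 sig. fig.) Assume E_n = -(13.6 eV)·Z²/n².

E_n = −13.6 Z²/n² = −217.6/n² eV for Z = 4.
E_6 = −217.6/36 = −6.044 eV, so ionization (to E = 0) requires 6.044 eV.

6.044 eV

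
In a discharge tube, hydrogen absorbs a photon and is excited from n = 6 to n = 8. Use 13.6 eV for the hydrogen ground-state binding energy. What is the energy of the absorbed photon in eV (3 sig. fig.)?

0.165 eV

E_8 = −13.60/64 = −0.2125 eV and E_6 = −13.60/36 = −0.3778 eV.
The photon energy is |E_8 − E_6| = 0.165 eV.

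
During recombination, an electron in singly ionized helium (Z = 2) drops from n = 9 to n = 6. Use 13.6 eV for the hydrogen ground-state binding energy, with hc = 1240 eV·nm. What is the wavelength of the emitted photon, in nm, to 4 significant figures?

For Z = 2 the level energies scale as Z², so the effective Rydberg energy is 13.6 × 4 = 54.40 eV.
ΔE = 54.40 × (1/6² − 1/9²) = 54.40 × 0.01543 = 0.8395 eV.
λ = hc/ΔE = 1240 / 0.8395 = 1477 nm.

1477 nm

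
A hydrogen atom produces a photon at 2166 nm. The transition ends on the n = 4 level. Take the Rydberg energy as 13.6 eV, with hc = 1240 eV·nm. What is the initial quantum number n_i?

n_i = 7

The photon energy is ΔE = hc/λ = 1240 / 2166 = 0.5725 eV.
With Z = 1, ΔE = 13.60 × (1/n_f² − 1/n_i²), so 1/n_f² − 1/n_i² = 0.04209.
With n_f = 4: 1/n_i² = 1/16 − 0.04209 = 0.02041, so n_i ≈ 7.00.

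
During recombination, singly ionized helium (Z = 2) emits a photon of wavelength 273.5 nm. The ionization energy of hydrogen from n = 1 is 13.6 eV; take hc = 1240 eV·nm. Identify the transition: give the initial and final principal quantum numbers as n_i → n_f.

The photon energy is ΔE = hc/λ = 1240 / 273.5 = 4.534 eV.
With Z = 2, ΔE = 54.40 × (1/n_f² − 1/n_i²), so 1/n_f² − 1/n_i² = 0.08334.
Trying n_f = 3 gives 1/n_i² = 0.02777, i.e. n_i ≈ 6; this pair matches.

n_i = 6, n_f = 3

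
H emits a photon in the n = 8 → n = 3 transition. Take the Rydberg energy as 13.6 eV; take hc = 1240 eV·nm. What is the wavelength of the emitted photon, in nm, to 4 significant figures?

ΔE = 13.60 × (1/3² − 1/8²) = 13.60 × 0.09549 = 1.299 eV.
λ = hc/ΔE = 1240 / 1.299 = 954.9 nm.
This line belongs to the Paschen series.

954.9 nm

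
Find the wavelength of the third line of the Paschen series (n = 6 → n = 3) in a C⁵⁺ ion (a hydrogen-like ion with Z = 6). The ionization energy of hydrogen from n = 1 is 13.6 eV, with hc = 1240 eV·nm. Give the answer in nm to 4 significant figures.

The Paschen series terminates on n_f = 3; the third line has n_i = 3+3 = 6.
ΔE = 489.6 × (1/3² − 1/6²) = 40.80 eV.
λ = 1240 / 40.80 = 30.39 nm.

30.39 nm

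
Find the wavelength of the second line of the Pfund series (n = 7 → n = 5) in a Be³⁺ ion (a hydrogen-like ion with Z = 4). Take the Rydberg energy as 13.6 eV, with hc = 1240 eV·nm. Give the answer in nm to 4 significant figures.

The Pfund series terminates on n_f = 5; the second line has n_i = 5+2 = 7.
ΔE = 217.6 × (1/5² − 1/7²) = 4.263 eV.
λ = 1240 / 4.263 = 290.9 nm.

290.9 nm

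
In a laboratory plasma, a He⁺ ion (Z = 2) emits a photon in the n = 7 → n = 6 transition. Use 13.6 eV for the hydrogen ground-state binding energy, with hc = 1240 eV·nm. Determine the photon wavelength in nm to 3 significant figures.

3090 nm

For Z = 2 the level energies scale as Z², so the effective Rydberg energy is 13.6 × 4 = 54.40 eV.
ΔE = 54.40 × (1/6² − 1/7²) = 54.40 × 0.007370 = 0.4009 eV.
λ = hc/ΔE = 1240 / 0.4009 = 3090 nm.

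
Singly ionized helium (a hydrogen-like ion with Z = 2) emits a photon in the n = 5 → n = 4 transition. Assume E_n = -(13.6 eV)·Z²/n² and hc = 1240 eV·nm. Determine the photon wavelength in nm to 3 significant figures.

1010 nm

For Z = 2 the level energies scale as Z², so the effective Rydberg energy is 13.6 × 4 = 54.40 eV.
ΔE = 54.40 × (1/4² − 1/5²) = 54.40 × 0.02250 = 1.224 eV.
λ = hc/ΔE = 1240 / 1.224 = 1010 nm.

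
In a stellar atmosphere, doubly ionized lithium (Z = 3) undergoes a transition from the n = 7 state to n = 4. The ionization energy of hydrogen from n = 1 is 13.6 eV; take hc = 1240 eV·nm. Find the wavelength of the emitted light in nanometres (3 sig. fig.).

241 nm

For Z = 3 the level energies scale as Z², so the effective Rydberg energy is 13.6 × 9 = 122.4 eV.
ΔE = 122.4 × (1/4² − 1/7²) = 122.4 × 0.04209 = 5.152 eV.
λ = hc/ΔE = 1240 / 5.152 = 241 nm.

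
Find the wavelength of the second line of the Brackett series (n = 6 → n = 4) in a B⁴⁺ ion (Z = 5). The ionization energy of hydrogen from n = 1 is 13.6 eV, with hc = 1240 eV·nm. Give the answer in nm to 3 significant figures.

The Brackett series terminates on n_f = 4; the second line has n_i = 4+2 = 6.
ΔE = 340.0 × (1/4² − 1/6²) = 11.81 eV.
λ = 1240 / 11.81 = 105 nm.

105 nm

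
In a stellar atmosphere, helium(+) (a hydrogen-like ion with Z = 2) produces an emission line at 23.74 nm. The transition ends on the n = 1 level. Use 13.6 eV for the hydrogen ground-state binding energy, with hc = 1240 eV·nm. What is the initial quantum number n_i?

The photon energy is ΔE = hc/λ = 1240 / 23.74 = 52.23 eV.
With Z = 2, ΔE = 54.40 × (1/n_f² − 1/n_i²), so 1/n_f² − 1/n_i² = 0.9602.
With n_f = 1: 1/n_i² = 1/1 − 0.9602 = 0.03984, so n_i ≈ 5.01.

n_i = 5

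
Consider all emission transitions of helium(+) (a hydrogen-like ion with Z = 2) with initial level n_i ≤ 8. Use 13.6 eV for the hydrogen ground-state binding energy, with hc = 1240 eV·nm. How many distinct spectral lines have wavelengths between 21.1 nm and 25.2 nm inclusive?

5

Enumerate all n_i → n_f pairs with 1 ≤ n_f < n_i ≤ 8 and compute λ = 1240 / [13.6·4·(1/n_f² − 1/n_i²)].
Lines falling in [21.1, 25.2] nm: 8→1 (23.16 nm), 7→1 (23.27 nm), 6→1 (23.45 nm), 5→1 (23.74 nm), 4→1 (24.31 nm).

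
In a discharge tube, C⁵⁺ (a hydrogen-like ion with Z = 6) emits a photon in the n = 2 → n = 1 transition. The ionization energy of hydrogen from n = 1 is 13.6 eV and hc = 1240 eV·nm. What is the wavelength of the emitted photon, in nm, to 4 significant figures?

3.377 nm

For Z = 6 the level energies scale as Z², so the effective Rydberg energy is 13.6 × 36 = 489.6 eV.
ΔE = 489.6 × (1/1² − 1/2²) = 489.6 × 0.7500 = 367.2 eV.
λ = hc/ΔE = 1240 / 367.2 = 3.377 nm.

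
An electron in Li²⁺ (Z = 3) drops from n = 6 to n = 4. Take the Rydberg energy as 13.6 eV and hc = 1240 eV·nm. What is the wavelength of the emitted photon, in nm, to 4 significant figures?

291.8 nm

For Z = 3 the level energies scale as Z², so the effective Rydberg energy is 13.6 × 9 = 122.4 eV.
ΔE = 122.4 × (1/4² − 1/6²) = 122.4 × 0.03472 = 4.250 eV.
λ = hc/ΔE = 1240 / 4.250 = 291.8 nm.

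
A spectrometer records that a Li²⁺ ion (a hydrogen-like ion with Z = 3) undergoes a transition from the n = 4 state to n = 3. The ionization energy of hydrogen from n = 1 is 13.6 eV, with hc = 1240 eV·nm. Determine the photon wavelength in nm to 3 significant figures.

For Z = 3 the level energies scale as Z², so the effective Rydberg energy is 13.6 × 9 = 122.4 eV.
ΔE = 122.4 × (1/3² − 1/4²) = 122.4 × 0.04861 = 5.950 eV.
λ = hc/ΔE = 1240 / 5.950 = 208 nm.

208 nm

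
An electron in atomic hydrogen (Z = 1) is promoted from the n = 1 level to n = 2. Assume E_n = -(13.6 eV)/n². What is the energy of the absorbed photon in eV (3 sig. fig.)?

E_2 = −13.60/4 = −3.400 eV and E_1 = −13.60/1 = −13.60 eV.
The photon energy is |E_2 − E_1| = 10.2 eV.

10.2 eV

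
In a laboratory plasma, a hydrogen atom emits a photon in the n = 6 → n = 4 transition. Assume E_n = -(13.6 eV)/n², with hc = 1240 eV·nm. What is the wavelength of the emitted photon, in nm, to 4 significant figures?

ΔE = 13.60 × (1/4² − 1/6²) = 13.60 × 0.03472 = 0.4722 eV.
λ = hc/ΔE = 1240 / 0.4722 = 2626 nm.

2626 nm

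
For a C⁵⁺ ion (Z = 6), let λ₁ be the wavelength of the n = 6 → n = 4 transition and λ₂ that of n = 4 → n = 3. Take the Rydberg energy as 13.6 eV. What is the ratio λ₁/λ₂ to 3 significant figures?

λ ∝ 1/ΔE ∝ 1/(1/n_f² − 1/n_i²), and the Z² and hc factors cancel in the ratio.
λ₁/λ₂ = (1/3² − 1/4²)/(1/4² − 1/6²) = 0.04861/0.03472 = 1.40.

1.40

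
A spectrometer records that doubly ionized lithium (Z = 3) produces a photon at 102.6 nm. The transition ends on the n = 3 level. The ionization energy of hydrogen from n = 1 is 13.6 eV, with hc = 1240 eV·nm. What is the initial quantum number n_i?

n_i = 9

The photon energy is ΔE = hc/λ = 1240 / 102.6 = 12.09 eV.
With Z = 3, ΔE = 122.4 × (1/n_f² − 1/n_i²), so 1/n_f² − 1/n_i² = 0.09874.
With n_f = 3: 1/n_i² = 1/9 − 0.09874 = 0.01237, so n_i ≈ 8.99.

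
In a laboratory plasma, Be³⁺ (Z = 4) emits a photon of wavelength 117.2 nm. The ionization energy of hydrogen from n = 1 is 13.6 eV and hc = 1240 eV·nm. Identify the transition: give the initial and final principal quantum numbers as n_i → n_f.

The photon energy is ΔE = hc/λ = 1240 / 117.2 = 10.58 eV.
With Z = 4, ΔE = 217.6 × (1/n_f² − 1/n_i²), so 1/n_f² − 1/n_i² = 0.04862.
Trying n_f = 3 gives 1/n_i² = 0.06249, i.e. n_i ≈ 4; this pair matches.

n_i = 4, n_f = 3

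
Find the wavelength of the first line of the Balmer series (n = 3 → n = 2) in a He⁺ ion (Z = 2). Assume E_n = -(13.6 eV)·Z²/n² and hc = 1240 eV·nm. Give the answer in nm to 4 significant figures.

The Balmer series terminates on n_f = 2; the first line has n_i = 2+1 = 3.
ΔE = 54.40 × (1/2² − 1/3²) = 7.556 eV.
λ = 1240 / 7.556 = 164.1 nm.

164.1 nm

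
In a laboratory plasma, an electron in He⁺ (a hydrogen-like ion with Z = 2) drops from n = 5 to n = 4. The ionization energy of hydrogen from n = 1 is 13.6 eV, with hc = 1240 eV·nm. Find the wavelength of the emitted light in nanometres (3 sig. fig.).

For Z = 2 the level energies scale as Z², so the effective Rydberg energy is 13.6 × 4 = 54.40 eV.
ΔE = 54.40 × (1/4² − 1/5²) = 54.40 × 0.02250 = 1.224 eV.
λ = hc/ΔE = 1240 / 1.224 = 1010 nm.

1010 nm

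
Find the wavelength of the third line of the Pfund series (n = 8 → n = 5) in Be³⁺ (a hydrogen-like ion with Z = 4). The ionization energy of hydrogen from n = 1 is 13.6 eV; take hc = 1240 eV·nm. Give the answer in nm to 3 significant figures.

The Pfund series terminates on n_f = 5; the third line has n_i = 5+3 = 8.
ΔE = 217.6 × (1/5² − 1/8²) = 5.304 eV.
λ = 1240 / 5.304 = 234 nm.

234 nm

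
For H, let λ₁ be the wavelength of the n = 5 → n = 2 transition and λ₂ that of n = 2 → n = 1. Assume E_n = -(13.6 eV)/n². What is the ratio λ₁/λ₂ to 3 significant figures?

λ ∝ 1/ΔE ∝ 1/(1/n_f² − 1/n_i²), and the Z² and hc factors cancel in the ratio.
λ₁/λ₂ = (1/1² − 1/2²)/(1/2² − 1/5²) = 0.7500/0.2100 = 3.57.

3.57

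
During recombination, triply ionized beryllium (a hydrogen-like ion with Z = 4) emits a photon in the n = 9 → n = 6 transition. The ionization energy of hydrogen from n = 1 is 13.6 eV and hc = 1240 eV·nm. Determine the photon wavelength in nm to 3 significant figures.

369 nm

For Z = 4 the level energies scale as Z², so the effective Rydberg energy is 13.6 × 16 = 217.6 eV.
ΔE = 217.6 × (1/6² − 1/9²) = 217.6 × 0.01543 = 3.358 eV.
λ = hc/ΔE = 1240 / 3.358 = 369 nm.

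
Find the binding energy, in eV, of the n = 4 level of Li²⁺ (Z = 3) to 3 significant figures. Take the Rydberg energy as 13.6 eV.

E_n = −13.6 Z²/n² = −122.4/n² eV for Z = 3.
E_4 = −122.4/16 = −7.65 eV, so ionization (to E = 0) requires 7.65 eV.

7.65 eV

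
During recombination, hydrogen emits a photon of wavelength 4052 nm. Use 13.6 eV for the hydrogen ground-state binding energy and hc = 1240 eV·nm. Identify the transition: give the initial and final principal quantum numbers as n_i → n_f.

n_i = 5, n_f = 4

The photon energy is ΔE = hc/λ = 1240 / 4052 = 0.3060 eV.
With Z = 1, ΔE = 13.60 × (1/n_f² − 1/n_i²), so 1/n_f² − 1/n_i² = 0.02250.
Trying n_f = 4 gives 1/n_i² = 0.04000, i.e. n_i ≈ 5; this pair matches.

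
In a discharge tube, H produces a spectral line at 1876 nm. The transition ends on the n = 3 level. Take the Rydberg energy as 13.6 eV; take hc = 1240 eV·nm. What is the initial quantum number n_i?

The photon energy is ΔE = hc/λ = 1240 / 1876 = 0.6610 eV.
With Z = 1, ΔE = 13.60 × (1/n_f² − 1/n_i²), so 1/n_f² − 1/n_i² = 0.04860.
With n_f = 3: 1/n_i² = 1/9 − 0.04860 = 0.06251, so n_i ≈ 4.00.

n_i = 4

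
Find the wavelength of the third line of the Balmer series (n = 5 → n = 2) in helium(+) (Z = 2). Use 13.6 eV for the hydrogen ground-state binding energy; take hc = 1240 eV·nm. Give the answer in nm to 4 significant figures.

108.5 nm

The Balmer series terminates on n_f = 2; the third line has n_i = 2+3 = 5.
ΔE = 54.40 × (1/2² − 1/5²) = 11.42 eV.
λ = 1240 / 11.42 = 108.5 nm.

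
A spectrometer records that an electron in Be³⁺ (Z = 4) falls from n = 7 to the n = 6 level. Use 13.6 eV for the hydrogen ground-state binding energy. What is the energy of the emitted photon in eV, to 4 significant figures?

1.604 eV

The Bohr energies scale as Z², so for Z = 4: E_n = −217.6/n² eV.
E_7 = −217.6/49 = −4.441 eV and E_6 = −217.6/36 = −6.044 eV.
The photon energy is |E_7 − E_6| = 1.604 eV.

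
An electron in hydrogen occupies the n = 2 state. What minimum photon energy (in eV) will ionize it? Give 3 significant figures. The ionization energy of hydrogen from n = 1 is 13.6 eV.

3.40 eV

E_2 = −13.60/4 = −3.40 eV, so ionization (to E = 0) requires 3.40 eV.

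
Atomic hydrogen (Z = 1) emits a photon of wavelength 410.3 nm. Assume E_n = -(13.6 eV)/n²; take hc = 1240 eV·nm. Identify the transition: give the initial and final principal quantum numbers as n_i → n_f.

n_i = 6, n_f = 2

The photon energy is ΔE = hc/λ = 1240 / 410.3 = 3.022 eV.
With Z = 1, ΔE = 13.60 × (1/n_f² − 1/n_i²), so 1/n_f² − 1/n_i² = 0.2222.
Trying n_f = 2 gives 1/n_i² = 0.02778, i.e. n_i ≈ 6; this pair matches.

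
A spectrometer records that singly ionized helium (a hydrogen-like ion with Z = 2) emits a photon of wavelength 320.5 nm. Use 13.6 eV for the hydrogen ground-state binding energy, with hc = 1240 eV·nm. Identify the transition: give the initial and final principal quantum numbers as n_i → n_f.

The photon energy is ΔE = hc/λ = 1240 / 320.5 = 3.869 eV.
With Z = 2, ΔE = 54.40 × (1/n_f² − 1/n_i²), so 1/n_f² − 1/n_i² = 0.07112.
Trying n_f = 3 gives 1/n_i² = 0.03999, i.e. n_i ≈ 5; this pair matches.

n_i = 5, n_f = 3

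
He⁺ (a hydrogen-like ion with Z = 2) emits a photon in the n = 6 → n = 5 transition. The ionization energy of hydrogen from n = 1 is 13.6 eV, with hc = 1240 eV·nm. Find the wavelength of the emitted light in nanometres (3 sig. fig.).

1860 nm

For Z = 2 the level energies scale as Z², so the effective Rydberg energy is 13.6 × 4 = 54.40 eV.
ΔE = 54.40 × (1/5² − 1/6²) = 54.40 × 0.01222 = 0.6649 eV.
λ = hc/ΔE = 1240 / 0.6649 = 1860 nm.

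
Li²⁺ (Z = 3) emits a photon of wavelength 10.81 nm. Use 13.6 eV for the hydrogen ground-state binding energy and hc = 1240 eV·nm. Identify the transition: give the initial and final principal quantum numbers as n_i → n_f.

The photon energy is ΔE = hc/λ = 1240 / 10.81 = 114.7 eV.
With Z = 3, ΔE = 122.4 × (1/n_f² − 1/n_i²), so 1/n_f² − 1/n_i² = 0.9372.
Trying n_f = 1 gives 1/n_i² = 0.06284, i.e. n_i ≈ 4; this pair matches.

n_i = 4, n_f = 1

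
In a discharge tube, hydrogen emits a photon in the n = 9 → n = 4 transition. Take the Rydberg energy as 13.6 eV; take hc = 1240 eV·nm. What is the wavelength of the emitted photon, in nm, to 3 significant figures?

1820 nm

ΔE = 13.60 × (1/4² − 1/9²) = 13.60 × 0.05015 = 0.6821 eV.
λ = hc/ΔE = 1240 / 0.6821 = 1820 nm.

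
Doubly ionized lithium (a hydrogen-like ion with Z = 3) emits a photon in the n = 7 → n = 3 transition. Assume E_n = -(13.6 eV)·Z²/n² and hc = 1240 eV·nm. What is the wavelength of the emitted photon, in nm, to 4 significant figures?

For Z = 3 the level energies scale as Z², so the effective Rydberg energy is 13.6 × 9 = 122.4 eV.
ΔE = 122.4 × (1/3² − 1/7²) = 122.4 × 0.09070 = 11.10 eV.
λ = hc/ΔE = 1240 / 11.10 = 111.7 nm.

111.7 nm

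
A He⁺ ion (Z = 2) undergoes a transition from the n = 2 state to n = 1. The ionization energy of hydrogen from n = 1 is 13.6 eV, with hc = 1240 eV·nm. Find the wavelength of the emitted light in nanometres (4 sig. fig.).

30.39 nm

For Z = 2 the level energies scale as Z², so the effective Rydberg energy is 13.6 × 4 = 54.40 eV.
ΔE = 54.40 × (1/1² − 1/2²) = 54.40 × 0.7500 = 40.80 eV.
λ = hc/ΔE = 1240 / 40.80 = 30.39 nm.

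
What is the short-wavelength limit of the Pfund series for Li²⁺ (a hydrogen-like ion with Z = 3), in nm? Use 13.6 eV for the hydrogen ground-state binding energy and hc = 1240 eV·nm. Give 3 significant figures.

253 nm

The Pfund series has lower level n_f = 5; the series limit corresponds to n_i → ∞.
ΔE_max = 13.6 × 9 / 5² = 4.896 eV.
λ_min = 1240 / 4.896 = 253 nm.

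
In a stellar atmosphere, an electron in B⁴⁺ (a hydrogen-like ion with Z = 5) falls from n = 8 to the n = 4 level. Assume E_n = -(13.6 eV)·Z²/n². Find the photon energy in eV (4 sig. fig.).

The Bohr energies scale as Z², so for Z = 5: E_n = −340.0/n² eV.
E_8 = −340.0/64 = −5.313 eV and E_4 = −340.0/16 = −21.25 eV.
The photon energy is |E_8 − E_4| = 15.94 eV.

15.94 eV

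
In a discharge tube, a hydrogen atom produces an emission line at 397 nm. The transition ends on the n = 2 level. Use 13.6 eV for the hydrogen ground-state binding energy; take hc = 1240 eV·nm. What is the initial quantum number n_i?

The photon energy is ΔE = hc/λ = 1240 / 397 = 3.123 eV.
With Z = 1, ΔE = 13.60 × (1/n_f² − 1/n_i²), so 1/n_f² − 1/n_i² = 0.2297.
With n_f = 2: 1/n_i² = 1/4 − 0.2297 = 0.02034, so n_i ≈ 7.01.

n_i = 7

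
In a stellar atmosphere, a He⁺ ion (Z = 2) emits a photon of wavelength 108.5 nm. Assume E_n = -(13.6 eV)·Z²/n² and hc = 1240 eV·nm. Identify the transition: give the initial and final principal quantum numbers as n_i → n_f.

n_i = 5, n_f = 2

The photon energy is ΔE = hc/λ = 1240 / 108.5 = 11.43 eV.
With Z = 2, ΔE = 54.40 × (1/n_f² − 1/n_i²), so 1/n_f² − 1/n_i² = 0.2101.
Trying n_f = 2 gives 1/n_i² = 0.03992, i.e. n_i ≈ 5; this pair matches.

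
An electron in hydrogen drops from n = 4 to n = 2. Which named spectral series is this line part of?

The series is set by the lower level: n_f = 2 is the Balmer series.

Balmer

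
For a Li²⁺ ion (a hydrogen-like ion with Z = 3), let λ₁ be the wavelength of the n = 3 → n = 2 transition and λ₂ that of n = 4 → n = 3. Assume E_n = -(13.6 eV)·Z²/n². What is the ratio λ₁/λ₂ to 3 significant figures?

λ ∝ 1/ΔE ∝ 1/(1/n_f² − 1/n_i²), and the Z² and hc factors cancel in the ratio.
λ₁/λ₂ = (1/3² − 1/4²)/(1/2² − 1/3²) = 0.04861/0.1389 = 0.350.

0.350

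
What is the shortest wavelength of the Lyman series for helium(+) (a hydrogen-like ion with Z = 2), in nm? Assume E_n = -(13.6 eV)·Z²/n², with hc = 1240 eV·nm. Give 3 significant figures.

The Lyman series has lower level n_f = 1; the series limit corresponds to n_i → ∞.
ΔE_max = 13.6 × 4 / 1² = 54.40 eV.
λ_min = 1240 / 54.40 = 22.8 nm.

22.8 nm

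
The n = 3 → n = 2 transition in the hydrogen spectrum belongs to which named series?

Balmer

The series is set by the lower level: n_f = 2 is the Balmer series.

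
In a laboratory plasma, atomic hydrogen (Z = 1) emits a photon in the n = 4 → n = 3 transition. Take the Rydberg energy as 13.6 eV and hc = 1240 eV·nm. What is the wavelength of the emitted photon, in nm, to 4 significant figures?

1876 nm

ΔE = 13.60 × (1/3² − 1/4²) = 13.60 × 0.04861 = 0.6611 eV.
λ = hc/ΔE = 1240 / 0.6611 = 1876 nm.
This line belongs to the Paschen series.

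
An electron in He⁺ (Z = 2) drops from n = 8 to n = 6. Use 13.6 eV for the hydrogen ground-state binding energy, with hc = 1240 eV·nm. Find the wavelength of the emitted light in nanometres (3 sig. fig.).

For Z = 2 the level energies scale as Z², so the effective Rydberg energy is 13.6 × 4 = 54.40 eV.
ΔE = 54.40 × (1/6² − 1/8²) = 54.40 × 0.01215 = 0.6611 eV.
λ = hc/ΔE = 1240 / 0.6611 = 1880 nm.

1880 nm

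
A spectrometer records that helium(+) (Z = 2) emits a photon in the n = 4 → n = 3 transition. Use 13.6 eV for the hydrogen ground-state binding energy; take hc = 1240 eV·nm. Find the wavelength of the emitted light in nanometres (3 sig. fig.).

469 nm

For Z = 2 the level energies scale as Z², so the effective Rydberg energy is 13.6 × 4 = 54.40 eV.
ΔE = 54.40 × (1/3² − 1/4²) = 54.40 × 0.04861 = 2.644 eV.
λ = hc/ΔE = 1240 / 2.644 = 469 nm.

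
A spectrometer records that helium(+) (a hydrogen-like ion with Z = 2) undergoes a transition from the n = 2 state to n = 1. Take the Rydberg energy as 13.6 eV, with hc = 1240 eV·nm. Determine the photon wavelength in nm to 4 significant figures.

30.39 nm

For Z = 2 the level energies scale as Z², so the effective Rydberg energy is 13.6 × 4 = 54.40 eV.
ΔE = 54.40 × (1/1² − 1/2²) = 54.40 × 0.7500 = 40.80 eV.
λ = hc/ΔE = 1240 / 40.80 = 30.39 nm.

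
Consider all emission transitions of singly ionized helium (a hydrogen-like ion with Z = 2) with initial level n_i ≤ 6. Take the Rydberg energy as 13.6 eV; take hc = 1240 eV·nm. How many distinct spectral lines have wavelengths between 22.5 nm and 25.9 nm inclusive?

4

Enumerate all n_i → n_f pairs with 1 ≤ n_f < n_i ≤ 6 and compute λ = 1240 / [13.6·4·(1/n_f² − 1/n_i²)].
Lines falling in [22.5, 25.9] nm: 6→1 (23.45 nm), 5→1 (23.74 nm), 4→1 (24.31 nm), 3→1 (25.64 nm).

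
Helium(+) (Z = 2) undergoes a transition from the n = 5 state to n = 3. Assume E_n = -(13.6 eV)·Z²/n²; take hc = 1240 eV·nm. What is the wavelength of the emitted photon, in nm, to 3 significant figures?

For Z = 2 the level energies scale as Z², so the effective Rydberg energy is 13.6 × 4 = 54.40 eV.
ΔE = 54.40 × (1/3² − 1/5²) = 54.40 × 0.07111 = 3.868 eV.
λ = hc/ΔE = 1240 / 3.868 = 321 nm.

321 nm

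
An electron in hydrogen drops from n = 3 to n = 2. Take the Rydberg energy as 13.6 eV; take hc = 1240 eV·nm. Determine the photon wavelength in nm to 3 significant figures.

ΔE = 13.60 × (1/2² − 1/3²) = 13.60 × 0.1389 = 1.889 eV.
λ = hc/ΔE = 1240 / 1.889 = 656 nm.

656 nm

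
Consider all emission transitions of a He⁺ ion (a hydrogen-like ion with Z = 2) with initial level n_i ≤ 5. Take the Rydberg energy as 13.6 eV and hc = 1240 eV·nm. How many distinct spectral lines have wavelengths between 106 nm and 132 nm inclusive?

2

Enumerate all n_i → n_f pairs with 1 ≤ n_f < n_i ≤ 5 and compute λ = 1240 / [13.6·4·(1/n_f² − 1/n_i²)].
Lines falling in [106, 132] nm: 5→2 (108.5 nm), 4→2 (121.6 nm).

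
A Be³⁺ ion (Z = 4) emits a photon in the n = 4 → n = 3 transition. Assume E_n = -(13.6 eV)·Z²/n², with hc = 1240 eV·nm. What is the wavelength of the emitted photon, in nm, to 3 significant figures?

For Z = 4 the level energies scale as Z², so the effective Rydberg energy is 13.6 × 16 = 217.6 eV.
ΔE = 217.6 × (1/3² − 1/4²) = 217.6 × 0.04861 = 10.58 eV.
λ = hc/ΔE = 1240 / 10.58 = 117 nm.

117 nm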